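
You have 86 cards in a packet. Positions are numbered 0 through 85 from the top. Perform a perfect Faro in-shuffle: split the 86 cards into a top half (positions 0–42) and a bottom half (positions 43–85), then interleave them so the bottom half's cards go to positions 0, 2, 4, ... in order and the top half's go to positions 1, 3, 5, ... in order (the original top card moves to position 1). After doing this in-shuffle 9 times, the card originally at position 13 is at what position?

33

Track the card's position through each in-shuffle:
13 → 27 → 55 → 24 → 49 → 12 → 25 → 51 → 16 → 33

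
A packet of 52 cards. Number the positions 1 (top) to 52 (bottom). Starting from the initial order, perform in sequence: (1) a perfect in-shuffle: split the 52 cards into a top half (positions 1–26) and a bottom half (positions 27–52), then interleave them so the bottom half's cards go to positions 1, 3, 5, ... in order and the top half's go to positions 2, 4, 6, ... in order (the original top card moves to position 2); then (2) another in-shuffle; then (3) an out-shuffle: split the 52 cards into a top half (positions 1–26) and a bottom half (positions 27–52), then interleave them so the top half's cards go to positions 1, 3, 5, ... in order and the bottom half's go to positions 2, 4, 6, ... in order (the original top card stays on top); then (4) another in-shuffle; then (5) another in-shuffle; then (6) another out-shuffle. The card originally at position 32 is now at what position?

Track the card from position 32 forward through each operation:
  after op 1 (in-shuffle): 32 → 11
  after op 2 (in-shuffle): 11 → 22
  after op 3 (out-shuffle): 22 → 43
  after op 4 (in-shuffle): 43 → 33
  after op 5 (in-shuffle): 33 → 13
  after op 6 (out-shuffle): 13 → 25

25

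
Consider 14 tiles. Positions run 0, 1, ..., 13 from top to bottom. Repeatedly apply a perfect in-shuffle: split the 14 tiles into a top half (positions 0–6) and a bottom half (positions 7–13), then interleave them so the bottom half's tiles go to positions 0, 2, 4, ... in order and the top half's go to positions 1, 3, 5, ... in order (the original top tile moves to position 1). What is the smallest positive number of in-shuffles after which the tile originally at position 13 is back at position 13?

4

Follow position 13 under repeated in-shuffles:
13 → 12 → 10 → 6 → 13
It first returns after 4 in-shuffles.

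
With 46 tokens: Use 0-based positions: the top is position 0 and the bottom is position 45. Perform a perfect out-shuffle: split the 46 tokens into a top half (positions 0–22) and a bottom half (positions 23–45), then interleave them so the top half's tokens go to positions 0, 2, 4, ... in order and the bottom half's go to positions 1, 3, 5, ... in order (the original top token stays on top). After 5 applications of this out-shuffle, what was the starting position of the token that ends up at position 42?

Work backwards from position 42, undoing one out-shuffle at a time:
42 ← 21 ← 33 ← 39 ← 42 ← 21
So the token now at position 42 started at position 21.

21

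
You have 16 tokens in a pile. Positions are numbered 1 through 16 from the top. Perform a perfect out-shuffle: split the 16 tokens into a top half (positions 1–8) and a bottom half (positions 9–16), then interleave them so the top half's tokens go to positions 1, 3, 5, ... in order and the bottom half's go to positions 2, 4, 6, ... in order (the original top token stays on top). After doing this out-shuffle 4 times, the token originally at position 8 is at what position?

8

Track the token's position through each out-shuffle:
8 → 15 → 14 → 12 → 8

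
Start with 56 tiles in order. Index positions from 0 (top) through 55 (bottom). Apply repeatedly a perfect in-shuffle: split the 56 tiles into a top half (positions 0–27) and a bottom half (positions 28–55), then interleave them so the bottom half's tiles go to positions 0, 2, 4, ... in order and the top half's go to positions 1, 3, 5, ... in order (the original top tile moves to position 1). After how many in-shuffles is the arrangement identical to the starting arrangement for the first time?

The in-shuffle permutes the 56 positions with cycle lengths [2, 18, 18, 18].
Every tile is home exactly when every cycle has completed a whole number of laps, i.e. after lcm(2, 18) = 18 in-shuffles.

18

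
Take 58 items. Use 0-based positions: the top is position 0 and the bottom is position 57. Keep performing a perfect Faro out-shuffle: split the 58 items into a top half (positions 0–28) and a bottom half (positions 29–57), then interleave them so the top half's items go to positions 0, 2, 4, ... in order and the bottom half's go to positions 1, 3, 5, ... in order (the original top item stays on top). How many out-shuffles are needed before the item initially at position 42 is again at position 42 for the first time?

Follow position 42 under repeated out-shuffles:
42 → 27 → 54 → 51 → 45 → 33 → 9 → 18 → 36 → 15 → 30 → 3 → 6 → 12 → 24 → 48 → 39 → 21 → 42
It first returns after 18 out-shuffles.

18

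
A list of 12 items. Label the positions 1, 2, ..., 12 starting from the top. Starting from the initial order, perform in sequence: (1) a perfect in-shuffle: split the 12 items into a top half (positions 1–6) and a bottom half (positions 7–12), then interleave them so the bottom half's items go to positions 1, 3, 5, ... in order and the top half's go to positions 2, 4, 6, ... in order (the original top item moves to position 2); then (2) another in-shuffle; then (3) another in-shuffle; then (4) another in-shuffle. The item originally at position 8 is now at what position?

Track the item from position 8 forward through each operation:
  after op 1 (in-shuffle): 8 → 3
  after op 2 (in-shuffle): 3 → 6
  after op 3 (in-shuffle): 6 → 12
  after op 4 (in-shuffle): 12 → 11

11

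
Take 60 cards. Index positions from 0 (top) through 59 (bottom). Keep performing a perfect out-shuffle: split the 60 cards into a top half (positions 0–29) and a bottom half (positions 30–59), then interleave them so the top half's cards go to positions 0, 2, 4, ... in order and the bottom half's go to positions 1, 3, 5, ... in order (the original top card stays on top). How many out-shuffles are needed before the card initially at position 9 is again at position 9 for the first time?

Follow position 9 under repeated out-shuffles:
9 → 18 → 36 → 13 → 26 → 52 → 45 → 31 → ... → 9 (length 58)
It first returns after 58 out-shuffles.

58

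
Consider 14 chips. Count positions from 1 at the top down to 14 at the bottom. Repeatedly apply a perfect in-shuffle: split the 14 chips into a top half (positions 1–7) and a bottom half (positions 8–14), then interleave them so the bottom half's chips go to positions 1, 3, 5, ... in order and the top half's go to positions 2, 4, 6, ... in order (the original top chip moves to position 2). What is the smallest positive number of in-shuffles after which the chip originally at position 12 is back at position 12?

4

Follow position 12 under repeated in-shuffles:
12 → 9 → 3 → 6 → 12
It first returns after 4 in-shuffles.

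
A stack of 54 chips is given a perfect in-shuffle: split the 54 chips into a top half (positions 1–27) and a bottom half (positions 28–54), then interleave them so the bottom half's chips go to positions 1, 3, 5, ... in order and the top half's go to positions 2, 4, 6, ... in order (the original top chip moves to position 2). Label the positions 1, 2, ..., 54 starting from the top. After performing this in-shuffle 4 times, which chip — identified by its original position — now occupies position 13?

18

Work backwards from position 13, undoing one in-shuffle at a time:
13 ← 34 ← 17 ← 36 ← 18
So the chip now at position 13 started at position 18.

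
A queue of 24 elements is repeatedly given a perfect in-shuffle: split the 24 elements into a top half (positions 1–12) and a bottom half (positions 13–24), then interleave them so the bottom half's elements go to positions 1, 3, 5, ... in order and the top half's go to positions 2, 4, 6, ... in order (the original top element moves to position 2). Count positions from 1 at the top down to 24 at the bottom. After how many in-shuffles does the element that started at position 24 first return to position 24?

20

Follow position 24 under repeated in-shuffles:
24 → 23 → 21 → 17 → 9 → 18 → 11 → 22 → 19 → 13 → 1 → 2 → 4 → 8 → 16 → 7 → 14 → 3 → 6 → 12 → 24
It first returns after 20 in-shuffles.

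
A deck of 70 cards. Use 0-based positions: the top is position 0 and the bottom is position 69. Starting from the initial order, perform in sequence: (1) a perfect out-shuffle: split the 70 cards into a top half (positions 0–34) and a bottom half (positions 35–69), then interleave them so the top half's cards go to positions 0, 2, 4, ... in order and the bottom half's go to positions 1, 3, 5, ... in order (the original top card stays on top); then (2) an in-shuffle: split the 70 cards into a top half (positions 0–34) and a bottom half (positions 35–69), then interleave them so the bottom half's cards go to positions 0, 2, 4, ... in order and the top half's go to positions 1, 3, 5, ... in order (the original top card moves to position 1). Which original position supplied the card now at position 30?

Undo the operations in reverse order, starting from position 30:
  undo op 2 (in-shuffle, from bottom half): 30 ← 50
  undo op 1 (out-shuffle, from top half): 50 ← 25
So the card at position 30 came from original position 25.

25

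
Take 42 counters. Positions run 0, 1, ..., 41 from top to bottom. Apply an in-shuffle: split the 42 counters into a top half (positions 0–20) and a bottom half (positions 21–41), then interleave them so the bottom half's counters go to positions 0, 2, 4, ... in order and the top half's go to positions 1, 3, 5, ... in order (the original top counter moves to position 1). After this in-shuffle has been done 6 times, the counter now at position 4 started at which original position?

32

Work backwards from position 4, undoing one in-shuffle at a time:
4 ← 23 ← 11 ← 5 ← 2 ← 22 ← 32
So the counter now at position 4 started at position 32.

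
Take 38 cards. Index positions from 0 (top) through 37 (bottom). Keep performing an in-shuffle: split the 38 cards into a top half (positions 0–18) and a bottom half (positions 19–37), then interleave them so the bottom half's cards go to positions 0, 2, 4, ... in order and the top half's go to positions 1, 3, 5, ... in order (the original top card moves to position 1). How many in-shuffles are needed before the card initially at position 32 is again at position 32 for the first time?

12

Follow position 32 under repeated in-shuffles:
32 → 26 → 14 → 29 → 20 → 2 → 5 → 11 → 23 → 8 → 17 → 35 → 32
It first returns after 12 in-shuffles.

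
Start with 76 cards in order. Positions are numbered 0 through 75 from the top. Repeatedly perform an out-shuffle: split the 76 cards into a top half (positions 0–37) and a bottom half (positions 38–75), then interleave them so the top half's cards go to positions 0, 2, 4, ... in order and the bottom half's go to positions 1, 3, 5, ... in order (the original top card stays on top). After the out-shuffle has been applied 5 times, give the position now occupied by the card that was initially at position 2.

64

Track the card's position through each out-shuffle:
2 → 4 → 8 → 16 → 32 → 64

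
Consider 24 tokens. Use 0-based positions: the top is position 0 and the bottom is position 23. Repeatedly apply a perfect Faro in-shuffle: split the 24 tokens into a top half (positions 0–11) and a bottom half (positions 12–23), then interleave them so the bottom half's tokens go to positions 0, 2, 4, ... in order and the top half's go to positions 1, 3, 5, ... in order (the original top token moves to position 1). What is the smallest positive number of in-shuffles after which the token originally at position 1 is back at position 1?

Follow position 1 under repeated in-shuffles:
1 → 3 → 7 → 15 → 6 → 13 → 2 → 5 → 11 → 23 → 22 → 20 → 16 → 8 → 17 → 10 → 21 → 18 → 12 → 0 → 1
It first returns after 20 in-shuffles.

20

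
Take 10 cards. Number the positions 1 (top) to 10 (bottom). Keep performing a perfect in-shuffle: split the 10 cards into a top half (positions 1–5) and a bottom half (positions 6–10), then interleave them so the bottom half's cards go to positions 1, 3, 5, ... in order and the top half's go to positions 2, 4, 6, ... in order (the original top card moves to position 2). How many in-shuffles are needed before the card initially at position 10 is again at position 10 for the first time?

10

Follow position 10 under repeated in-shuffles:
10 → 9 → 7 → 3 → 6 → 1 → 2 → 4 → 8 → 5 → 10
It first returns after 10 in-shuffles.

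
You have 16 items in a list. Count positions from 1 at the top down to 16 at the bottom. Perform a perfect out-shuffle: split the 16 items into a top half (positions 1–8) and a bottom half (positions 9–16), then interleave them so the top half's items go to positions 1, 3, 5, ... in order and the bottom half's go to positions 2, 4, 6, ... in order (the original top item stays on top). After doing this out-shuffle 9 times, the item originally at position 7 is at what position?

13

Track the item's position through each out-shuffle:
7 → 13 → 10 → 4 → 7 → 13 → 10 → 4 → 7 → 13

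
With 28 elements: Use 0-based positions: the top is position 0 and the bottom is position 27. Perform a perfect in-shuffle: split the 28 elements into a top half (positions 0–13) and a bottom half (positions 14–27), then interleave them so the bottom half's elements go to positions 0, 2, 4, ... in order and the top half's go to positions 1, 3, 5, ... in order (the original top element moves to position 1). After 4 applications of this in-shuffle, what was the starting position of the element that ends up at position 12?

Work backwards from position 12, undoing one in-shuffle at a time:
12 ← 20 ← 24 ← 26 ← 27
So the element now at position 12 started at position 27.

27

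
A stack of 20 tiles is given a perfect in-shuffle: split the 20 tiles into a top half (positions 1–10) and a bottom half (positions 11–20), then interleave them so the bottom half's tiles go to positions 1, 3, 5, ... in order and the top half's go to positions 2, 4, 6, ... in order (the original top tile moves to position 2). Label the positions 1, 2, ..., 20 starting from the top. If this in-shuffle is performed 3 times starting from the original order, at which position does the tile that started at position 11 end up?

Track the tile's position through each in-shuffle:
11 → 1 → 2 → 4

4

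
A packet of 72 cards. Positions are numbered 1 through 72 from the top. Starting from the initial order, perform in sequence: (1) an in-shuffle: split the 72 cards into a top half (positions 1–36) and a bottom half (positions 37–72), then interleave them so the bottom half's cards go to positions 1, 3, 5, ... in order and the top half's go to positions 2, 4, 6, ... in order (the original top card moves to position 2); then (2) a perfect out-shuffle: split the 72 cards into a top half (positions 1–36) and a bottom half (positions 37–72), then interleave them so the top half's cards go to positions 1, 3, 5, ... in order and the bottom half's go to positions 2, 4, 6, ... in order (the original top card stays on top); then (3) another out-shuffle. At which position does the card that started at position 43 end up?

49

Track the card from position 43 forward through each operation:
  after op 1 (in-shuffle): 43 → 13
  after op 2 (out-shuffle): 13 → 25
  after op 3 (out-shuffle): 25 → 49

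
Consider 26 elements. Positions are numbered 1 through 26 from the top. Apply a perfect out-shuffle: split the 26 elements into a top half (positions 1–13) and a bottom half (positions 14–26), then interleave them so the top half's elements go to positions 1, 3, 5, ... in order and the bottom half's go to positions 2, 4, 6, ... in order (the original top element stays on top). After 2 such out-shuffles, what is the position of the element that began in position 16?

11

Track the element's position through each out-shuffle:
16 → 6 → 11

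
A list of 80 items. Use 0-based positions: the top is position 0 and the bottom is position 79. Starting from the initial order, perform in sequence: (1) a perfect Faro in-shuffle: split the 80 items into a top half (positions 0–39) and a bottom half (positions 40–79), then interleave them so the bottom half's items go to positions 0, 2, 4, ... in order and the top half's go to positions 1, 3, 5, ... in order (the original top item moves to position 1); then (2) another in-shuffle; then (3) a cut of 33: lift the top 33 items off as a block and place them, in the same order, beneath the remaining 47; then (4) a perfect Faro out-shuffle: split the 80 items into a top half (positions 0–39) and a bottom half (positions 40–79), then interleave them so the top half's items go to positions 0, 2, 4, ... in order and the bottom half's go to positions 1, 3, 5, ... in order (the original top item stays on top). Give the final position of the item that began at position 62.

Track the item from position 62 forward through each operation:
  after op 1 (in-shuffle): 62 → 44
  after op 2 (in-shuffle): 44 → 8
  after op 3 (cut 33): 8 → 55
  after op 4 (out-shuffle): 55 → 31

31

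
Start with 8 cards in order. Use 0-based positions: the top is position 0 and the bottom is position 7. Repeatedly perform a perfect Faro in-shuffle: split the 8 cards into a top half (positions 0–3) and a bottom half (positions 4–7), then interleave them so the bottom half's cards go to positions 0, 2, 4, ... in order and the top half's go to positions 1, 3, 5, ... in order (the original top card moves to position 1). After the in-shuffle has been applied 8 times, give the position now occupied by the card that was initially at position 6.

0

Track the card's position through each in-shuffle:
6 → 4 → 0 → 1 → 3 → 7 → 6 → 4 → 0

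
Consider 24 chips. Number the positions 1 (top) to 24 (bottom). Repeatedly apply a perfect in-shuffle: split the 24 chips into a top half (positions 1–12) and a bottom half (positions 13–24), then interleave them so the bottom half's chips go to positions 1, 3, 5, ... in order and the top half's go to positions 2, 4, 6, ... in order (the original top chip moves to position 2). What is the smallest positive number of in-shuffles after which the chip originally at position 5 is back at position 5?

4

Follow position 5 under repeated in-shuffles:
5 → 10 → 20 → 15 → 5
It first returns after 4 in-shuffles.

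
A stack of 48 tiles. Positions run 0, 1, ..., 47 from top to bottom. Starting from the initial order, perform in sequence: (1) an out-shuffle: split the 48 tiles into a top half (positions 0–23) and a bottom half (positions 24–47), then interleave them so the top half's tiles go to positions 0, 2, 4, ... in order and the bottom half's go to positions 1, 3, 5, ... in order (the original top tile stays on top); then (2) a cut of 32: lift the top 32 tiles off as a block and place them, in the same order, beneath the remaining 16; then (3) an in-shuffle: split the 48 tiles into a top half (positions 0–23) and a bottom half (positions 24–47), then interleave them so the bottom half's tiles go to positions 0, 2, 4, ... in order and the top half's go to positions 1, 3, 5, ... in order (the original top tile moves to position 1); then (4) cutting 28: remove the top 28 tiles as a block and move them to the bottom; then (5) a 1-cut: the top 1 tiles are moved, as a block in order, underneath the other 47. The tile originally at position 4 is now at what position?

19

Track the tile from position 4 forward through each operation:
  after op 1 (out-shuffle): 4 → 8
  after op 2 (cut 32): 8 → 24
  after op 3 (in-shuffle): 24 → 0
  after op 4 (cut 28): 0 → 20
  after op 5 (cut 1): 20 → 19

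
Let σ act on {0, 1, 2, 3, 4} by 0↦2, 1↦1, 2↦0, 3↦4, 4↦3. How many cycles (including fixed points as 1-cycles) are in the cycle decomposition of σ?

3

Cycle decomposition: (0 2) (1) (3 4).
3 cycles.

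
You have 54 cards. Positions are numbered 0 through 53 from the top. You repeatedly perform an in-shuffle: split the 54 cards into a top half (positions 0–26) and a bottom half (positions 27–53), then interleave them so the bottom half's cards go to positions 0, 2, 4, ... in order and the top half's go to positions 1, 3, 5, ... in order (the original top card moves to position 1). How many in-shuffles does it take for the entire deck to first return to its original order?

20

The in-shuffle permutes the 54 positions with cycle lengths [4, 10, 20, 20].
Every card is home exactly when every cycle has completed a whole number of laps, i.e. after lcm(4, 10, 20) = 20 in-shuffles.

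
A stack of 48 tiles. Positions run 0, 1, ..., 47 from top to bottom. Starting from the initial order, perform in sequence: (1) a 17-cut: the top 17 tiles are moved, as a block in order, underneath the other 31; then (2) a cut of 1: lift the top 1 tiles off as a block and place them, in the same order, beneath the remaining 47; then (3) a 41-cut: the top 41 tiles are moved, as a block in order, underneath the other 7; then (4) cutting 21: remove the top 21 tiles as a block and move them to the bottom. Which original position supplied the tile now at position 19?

Undo the operations in reverse order, starting from position 19:
  undo op 4 (cut 21): 19 ← 40
  undo op 3 (cut 41): 40 ← 33
  undo op 2 (cut 1): 33 ← 34
  undo op 1 (cut 17): 34 ← 3
So the tile at position 19 came from original position 3.

3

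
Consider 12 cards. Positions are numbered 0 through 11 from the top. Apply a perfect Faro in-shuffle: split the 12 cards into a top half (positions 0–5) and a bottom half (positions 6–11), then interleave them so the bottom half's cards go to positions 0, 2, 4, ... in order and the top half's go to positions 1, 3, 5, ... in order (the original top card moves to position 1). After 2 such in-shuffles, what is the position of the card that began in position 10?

4

Track the card's position through each in-shuffle:
10 → 8 → 4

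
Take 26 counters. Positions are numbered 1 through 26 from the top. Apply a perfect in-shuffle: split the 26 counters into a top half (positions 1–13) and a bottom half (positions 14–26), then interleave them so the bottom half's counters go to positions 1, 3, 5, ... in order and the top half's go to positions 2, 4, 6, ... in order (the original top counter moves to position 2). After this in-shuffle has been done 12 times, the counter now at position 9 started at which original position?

Work backwards from position 9, undoing one in-shuffle at a time:
9 ← 18 ← 9 ← 18 ← 9 ← 18 ← 9 ← 18 ← 9 ← 18 ← 9 ← 18 ← 9
So the counter now at position 9 started at position 9.

9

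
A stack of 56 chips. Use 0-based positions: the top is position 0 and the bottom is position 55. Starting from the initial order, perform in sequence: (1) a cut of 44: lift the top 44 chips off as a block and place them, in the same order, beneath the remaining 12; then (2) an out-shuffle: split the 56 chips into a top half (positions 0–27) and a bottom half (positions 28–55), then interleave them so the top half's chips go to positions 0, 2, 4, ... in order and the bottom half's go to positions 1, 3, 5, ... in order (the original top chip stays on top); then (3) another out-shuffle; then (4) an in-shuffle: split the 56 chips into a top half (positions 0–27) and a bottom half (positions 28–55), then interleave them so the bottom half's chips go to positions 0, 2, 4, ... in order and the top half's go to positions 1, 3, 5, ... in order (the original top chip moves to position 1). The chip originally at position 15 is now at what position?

50

Track the chip from position 15 forward through each operation:
  after op 1 (cut 44): 15 → 27
  after op 2 (out-shuffle): 27 → 54
  after op 3 (out-shuffle): 54 → 53
  after op 4 (in-shuffle): 53 → 50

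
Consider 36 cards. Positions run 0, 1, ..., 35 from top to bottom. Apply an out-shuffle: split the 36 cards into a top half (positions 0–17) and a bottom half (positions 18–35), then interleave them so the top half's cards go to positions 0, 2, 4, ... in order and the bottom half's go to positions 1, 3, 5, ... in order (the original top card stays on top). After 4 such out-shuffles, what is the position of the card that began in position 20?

Track the card's position through each out-shuffle:
20 → 5 → 10 → 20 → 5

5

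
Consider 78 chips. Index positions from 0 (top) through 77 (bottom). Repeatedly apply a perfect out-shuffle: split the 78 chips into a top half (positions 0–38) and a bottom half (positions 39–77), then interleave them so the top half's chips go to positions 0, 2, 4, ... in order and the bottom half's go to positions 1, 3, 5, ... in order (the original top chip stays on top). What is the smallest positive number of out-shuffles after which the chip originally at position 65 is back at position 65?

30

Follow position 65 under repeated out-shuffles:
65 → 53 → 29 → 58 → 39 → 1 → 2 → 4 → ... → 65 (length 30)
It first returns after 30 out-shuffles.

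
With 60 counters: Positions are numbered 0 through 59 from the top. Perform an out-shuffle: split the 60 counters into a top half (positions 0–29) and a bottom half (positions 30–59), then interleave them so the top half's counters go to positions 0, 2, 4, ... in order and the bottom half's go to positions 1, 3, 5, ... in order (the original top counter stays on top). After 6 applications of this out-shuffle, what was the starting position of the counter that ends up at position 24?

52

Work backwards from position 24, undoing one out-shuffle at a time:
24 ← 12 ← 6 ← 3 ← 31 ← 45 ← 52
So the counter now at position 24 started at position 52.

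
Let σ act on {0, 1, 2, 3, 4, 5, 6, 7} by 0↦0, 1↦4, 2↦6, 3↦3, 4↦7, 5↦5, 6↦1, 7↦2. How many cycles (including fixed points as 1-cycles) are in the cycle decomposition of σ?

4

Cycle decomposition: (0) (1 4 7 2 6) (3) (5).
4 cycles.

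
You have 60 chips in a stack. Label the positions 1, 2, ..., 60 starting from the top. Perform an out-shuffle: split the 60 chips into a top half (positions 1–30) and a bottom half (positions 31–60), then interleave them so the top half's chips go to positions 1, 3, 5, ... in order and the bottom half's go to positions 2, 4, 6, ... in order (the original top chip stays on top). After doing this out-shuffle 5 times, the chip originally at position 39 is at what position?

37

Track the chip's position through each out-shuffle:
39 → 18 → 35 → 10 → 19 → 37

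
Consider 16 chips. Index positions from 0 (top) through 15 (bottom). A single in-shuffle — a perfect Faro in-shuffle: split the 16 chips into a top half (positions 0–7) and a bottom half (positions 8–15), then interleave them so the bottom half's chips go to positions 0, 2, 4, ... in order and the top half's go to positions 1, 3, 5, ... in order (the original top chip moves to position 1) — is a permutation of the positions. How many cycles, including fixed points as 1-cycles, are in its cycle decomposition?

2

Trace each unvisited position around until it returns:
(0 1 3 7 15 14 12 8) (2 5 11 6 13 10 4 9)
2 cycles in total.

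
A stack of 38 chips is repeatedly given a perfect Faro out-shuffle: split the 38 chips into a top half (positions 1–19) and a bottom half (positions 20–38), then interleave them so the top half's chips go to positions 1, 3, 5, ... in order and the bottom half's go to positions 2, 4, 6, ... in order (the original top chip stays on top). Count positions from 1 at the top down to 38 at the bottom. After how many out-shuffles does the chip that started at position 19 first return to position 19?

Follow position 19 under repeated out-shuffles:
19 → 37 → 36 → 34 → 30 → 22 → 6 → 11 → ... → 19 (length 36)
It first returns after 36 out-shuffles.

36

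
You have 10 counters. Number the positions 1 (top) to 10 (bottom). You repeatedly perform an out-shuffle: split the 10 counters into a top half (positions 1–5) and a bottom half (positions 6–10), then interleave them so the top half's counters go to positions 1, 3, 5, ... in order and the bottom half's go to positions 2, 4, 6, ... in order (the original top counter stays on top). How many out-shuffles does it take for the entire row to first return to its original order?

The out-shuffle permutes the 10 positions with cycle lengths [1, 1, 2, 6].
Every counter is home exactly when every cycle has completed a whole number of laps, i.e. after lcm(1, 2, 6) = 6 out-shuffles.

6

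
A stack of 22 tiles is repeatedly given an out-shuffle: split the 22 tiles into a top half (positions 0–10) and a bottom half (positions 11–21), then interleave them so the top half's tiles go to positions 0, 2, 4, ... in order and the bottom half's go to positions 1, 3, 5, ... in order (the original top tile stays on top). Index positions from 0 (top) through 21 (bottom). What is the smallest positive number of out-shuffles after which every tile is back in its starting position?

6

The out-shuffle permutes the 22 positions with cycle lengths [1, 1, 2, 3, 3, 6, 6].
Every tile is home exactly when every cycle has completed a whole number of laps, i.e. after lcm(1, 2, 3, 6) = 6 out-shuffles.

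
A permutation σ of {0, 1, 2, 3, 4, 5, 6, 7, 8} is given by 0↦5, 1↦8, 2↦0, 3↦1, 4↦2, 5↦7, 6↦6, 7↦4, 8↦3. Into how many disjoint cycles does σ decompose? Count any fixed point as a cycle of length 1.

3

Cycle decomposition: (0 5 7 4 2) (1 8 3) (6).
3 cycles.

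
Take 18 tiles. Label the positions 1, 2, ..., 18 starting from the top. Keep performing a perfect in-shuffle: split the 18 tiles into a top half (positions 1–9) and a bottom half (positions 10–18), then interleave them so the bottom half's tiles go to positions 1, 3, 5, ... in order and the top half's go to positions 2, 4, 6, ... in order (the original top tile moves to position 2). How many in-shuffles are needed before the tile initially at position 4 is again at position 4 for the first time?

18

Follow position 4 under repeated in-shuffles:
4 → 8 → 16 → 13 → 7 → 14 → 9 → 18 → 17 → 15 → 11 → 3 → 6 → 12 → 5 → 10 → 1 → 2 → 4
It first returns after 18 in-shuffles.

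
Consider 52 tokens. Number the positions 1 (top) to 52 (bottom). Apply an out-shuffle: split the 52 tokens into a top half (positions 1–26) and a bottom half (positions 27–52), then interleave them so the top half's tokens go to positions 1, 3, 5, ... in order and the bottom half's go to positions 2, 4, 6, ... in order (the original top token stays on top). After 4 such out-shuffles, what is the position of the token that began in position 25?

Track the token's position through each out-shuffle:
25 → 49 → 46 → 40 → 28

28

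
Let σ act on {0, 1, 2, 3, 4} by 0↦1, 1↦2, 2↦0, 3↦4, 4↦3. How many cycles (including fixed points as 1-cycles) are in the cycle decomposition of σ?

2

Cycle decomposition: (0 1 2) (3 4).
2 cycles.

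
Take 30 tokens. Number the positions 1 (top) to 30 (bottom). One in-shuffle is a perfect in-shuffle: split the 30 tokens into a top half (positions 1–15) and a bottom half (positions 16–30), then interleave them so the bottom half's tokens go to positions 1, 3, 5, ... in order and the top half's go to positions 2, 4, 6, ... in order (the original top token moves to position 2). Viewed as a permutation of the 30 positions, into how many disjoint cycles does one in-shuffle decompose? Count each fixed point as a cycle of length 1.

6

Trace each unvisited position around until it returns:
(1 2 4 8 16) (3 6 12 24 17) (5 10 20 9 18) (7 14 28 25 19) (11 22 13 26 21) (15 30 29 27 23)
6 cycles in total.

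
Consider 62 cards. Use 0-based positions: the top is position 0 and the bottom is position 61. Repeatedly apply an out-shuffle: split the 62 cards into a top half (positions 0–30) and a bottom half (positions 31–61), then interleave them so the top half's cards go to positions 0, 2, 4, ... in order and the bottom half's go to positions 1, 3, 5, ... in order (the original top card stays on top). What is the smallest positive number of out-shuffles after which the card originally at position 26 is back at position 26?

Follow position 26 under repeated out-shuffles:
26 → 52 → 43 → 25 → 50 → 39 → 17 → 34 → ... → 26 (length 60)
It first returns after 60 out-shuffles.

60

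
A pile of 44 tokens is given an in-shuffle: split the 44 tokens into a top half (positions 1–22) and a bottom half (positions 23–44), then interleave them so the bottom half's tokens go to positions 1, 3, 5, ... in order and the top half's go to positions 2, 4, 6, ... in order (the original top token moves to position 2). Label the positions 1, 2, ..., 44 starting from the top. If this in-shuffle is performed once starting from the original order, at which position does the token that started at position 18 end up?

36

Track the token's position through each in-shuffle:
18 → 36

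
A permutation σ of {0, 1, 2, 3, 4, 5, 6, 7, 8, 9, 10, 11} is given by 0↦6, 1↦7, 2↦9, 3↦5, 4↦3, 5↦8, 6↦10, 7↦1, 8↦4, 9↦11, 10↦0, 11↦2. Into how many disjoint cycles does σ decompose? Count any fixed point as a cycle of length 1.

Cycle decomposition: (0 6 10) (1 7) (2 9 11) (3 5 8 4).
4 cycles.

4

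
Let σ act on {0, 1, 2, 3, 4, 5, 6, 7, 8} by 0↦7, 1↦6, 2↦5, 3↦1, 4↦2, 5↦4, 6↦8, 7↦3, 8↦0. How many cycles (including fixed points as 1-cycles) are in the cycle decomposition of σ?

2

Cycle decomposition: (0 7 3 1 6 8) (2 5 4).
2 cycles.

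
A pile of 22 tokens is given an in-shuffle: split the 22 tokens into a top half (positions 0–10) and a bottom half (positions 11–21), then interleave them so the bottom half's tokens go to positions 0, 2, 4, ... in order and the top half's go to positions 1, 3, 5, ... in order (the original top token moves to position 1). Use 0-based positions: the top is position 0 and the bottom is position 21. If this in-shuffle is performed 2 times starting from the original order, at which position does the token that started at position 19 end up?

10

Track the token's position through each in-shuffle:
19 → 16 → 10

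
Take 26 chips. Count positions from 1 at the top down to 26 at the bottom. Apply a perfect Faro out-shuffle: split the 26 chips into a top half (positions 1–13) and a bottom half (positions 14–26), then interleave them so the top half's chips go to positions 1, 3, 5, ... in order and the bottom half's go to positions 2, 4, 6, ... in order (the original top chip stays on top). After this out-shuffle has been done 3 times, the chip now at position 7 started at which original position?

8

Work backwards from position 7, undoing one out-shuffle at a time:
7 ← 4 ← 15 ← 8
So the chip now at position 7 started at position 8.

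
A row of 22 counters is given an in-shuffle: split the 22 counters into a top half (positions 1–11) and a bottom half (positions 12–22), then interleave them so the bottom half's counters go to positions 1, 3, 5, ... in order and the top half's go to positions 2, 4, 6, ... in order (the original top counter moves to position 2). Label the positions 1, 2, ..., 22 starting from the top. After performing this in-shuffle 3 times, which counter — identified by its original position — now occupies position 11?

10

Work backwards from position 11, undoing one in-shuffle at a time:
11 ← 17 ← 20 ← 10
So the counter now at position 11 started at position 10.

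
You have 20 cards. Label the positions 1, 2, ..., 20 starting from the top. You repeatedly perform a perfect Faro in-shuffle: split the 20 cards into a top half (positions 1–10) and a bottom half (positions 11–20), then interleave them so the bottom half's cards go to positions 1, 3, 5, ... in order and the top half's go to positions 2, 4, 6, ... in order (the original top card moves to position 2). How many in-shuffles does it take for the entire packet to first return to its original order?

6

The in-shuffle permutes the 20 positions with cycle lengths [2, 3, 3, 6, 6].
Every card is home exactly when every cycle has completed a whole number of laps, i.e. after lcm(2, 3, 6) = 6 in-shuffles.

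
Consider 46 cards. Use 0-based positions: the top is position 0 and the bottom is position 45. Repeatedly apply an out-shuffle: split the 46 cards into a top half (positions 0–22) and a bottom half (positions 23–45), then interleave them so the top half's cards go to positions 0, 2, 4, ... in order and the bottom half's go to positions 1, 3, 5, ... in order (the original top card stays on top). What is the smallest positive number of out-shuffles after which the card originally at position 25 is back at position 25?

6

Follow position 25 under repeated out-shuffles:
25 → 5 → 10 → 20 → 40 → 35 → 25
It first returns after 6 out-shuffles.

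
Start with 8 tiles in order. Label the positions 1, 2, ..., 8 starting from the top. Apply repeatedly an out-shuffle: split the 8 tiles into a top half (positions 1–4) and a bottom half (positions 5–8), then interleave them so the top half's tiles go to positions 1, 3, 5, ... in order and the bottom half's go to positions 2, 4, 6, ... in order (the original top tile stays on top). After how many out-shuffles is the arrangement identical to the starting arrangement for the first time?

3

The out-shuffle permutes the 8 positions with cycle lengths [1, 1, 3, 3].
Every tile is home exactly when every cycle has completed a whole number of laps, i.e. after lcm(1, 3) = 3 out-shuffles.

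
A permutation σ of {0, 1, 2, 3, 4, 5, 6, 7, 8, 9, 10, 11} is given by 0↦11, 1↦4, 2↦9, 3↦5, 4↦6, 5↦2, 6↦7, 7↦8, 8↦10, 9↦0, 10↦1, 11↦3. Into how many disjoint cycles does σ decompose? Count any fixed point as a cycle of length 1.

Cycle decomposition: (0 11 3 5 2 9) (1 4 6 7 8 10).
2 cycles.

2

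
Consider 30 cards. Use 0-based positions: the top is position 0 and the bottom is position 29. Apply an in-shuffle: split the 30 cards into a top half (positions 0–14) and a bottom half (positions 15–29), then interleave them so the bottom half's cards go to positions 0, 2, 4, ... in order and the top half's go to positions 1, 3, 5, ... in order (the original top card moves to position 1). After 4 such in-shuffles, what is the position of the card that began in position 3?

Track the card's position through each in-shuffle:
3 → 7 → 15 → 0 → 1

1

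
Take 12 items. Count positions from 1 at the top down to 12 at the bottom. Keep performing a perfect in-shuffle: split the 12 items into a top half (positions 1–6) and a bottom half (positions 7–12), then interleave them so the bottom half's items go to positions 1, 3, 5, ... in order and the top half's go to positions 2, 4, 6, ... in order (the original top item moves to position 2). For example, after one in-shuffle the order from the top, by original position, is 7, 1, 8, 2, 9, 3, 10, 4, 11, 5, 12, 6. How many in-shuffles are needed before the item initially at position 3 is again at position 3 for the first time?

12

Follow position 3 under repeated in-shuffles:
3 → 6 → 12 → 11 → 9 → 5 → 10 → 7 → 1 → 2 → 4 → 8 → 3
It first returns after 12 in-shuffles.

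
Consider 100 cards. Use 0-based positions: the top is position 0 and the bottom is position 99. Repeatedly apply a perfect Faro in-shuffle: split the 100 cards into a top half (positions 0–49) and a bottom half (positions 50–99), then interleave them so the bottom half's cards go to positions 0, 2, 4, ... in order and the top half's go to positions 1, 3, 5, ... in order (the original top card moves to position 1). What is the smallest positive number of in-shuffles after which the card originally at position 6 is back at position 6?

100

Follow position 6 under repeated in-shuffles:
6 → 13 → 27 → 55 → 10 → 21 → 43 → 87 → ... → 6 (length 100)
It first returns after 100 in-shuffles.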